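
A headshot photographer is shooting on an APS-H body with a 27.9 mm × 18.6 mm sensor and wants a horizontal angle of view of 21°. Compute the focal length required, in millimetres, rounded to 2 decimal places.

75.27 mm

From α = 2·arctan(w/2f) we get f = w / (2·tan(α/2)).
With w = 27.9 mm and α/2 = 10.5°, tan(α/2) ≈ 0.18534, so f ≈ 27.9 / 0.37068 ≈ 75.2675 mm.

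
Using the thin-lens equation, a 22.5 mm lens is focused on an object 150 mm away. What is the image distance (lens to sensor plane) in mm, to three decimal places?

1/dᵢ = 1/f − 1/dₒ = 1/22.5 − 1/150 = 0.0377778 mm⁻¹.
dᵢ = 1/0.0377778 ≈ 26.4706 mm.

26.471 mm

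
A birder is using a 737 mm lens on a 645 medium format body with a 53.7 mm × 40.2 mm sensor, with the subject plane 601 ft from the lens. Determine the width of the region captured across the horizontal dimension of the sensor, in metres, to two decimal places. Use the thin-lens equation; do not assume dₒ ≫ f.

13.29 m

dₒ: 601 ft × 304.8 mm/ft = 183184.79 mm.
Similar triangles through the lens centre give W/dₒ = w/dᵢ; with 1/f = 1/dₒ + 1/dᵢ this gives W = w·(dₒ − f)/f.
W = 53.7 mm × (183185 − 737) / 737 = 53.7 × 247.5547 ≈ 13293.686 mm = 13.2937 m.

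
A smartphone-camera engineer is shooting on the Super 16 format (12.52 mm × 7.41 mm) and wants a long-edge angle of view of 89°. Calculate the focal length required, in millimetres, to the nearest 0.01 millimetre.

6.37 mm

From α = 2·arctan(w/2f) we get f = w / (2·tan(α/2)).
With w = 12.52 mm and α/2 = 44.5°, tan(α/2) ≈ 0.98270, so f ≈ 12.52 / 1.96539 ≈ 6.3702 mm.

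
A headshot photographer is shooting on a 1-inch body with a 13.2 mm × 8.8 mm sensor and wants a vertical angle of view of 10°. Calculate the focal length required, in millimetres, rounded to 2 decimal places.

From α = 2·arctan(h/2f) we get f = h / (2·tan(α/2)).
With h = 8.8 mm and α/2 = 5°, tan(α/2) ≈ 0.08749, so f ≈ 8.8 / 0.17498 ≈ 50.2922 mm.

50.29 mm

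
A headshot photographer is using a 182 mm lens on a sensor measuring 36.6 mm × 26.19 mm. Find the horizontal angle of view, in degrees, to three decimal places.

Angle of view α = 2·arctan(w/2f) with w = 36.6 mm and f = 182 mm.
w/2f = 0.10055; arctan(0.10055) ≈ 5.7418°, so α ≈ 11.4835°.

11.484°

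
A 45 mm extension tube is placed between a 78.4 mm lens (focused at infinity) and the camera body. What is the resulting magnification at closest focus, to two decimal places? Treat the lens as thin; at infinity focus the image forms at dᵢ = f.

0.57×

The tube moves the image plane from f to f + e, so dᵢ = 78.4 + 45 = 123.4 mm. Focus is achieved when 1/f = 1/dₒ + 1/dᵢ, giving dₒ = 1/(1/f − 1/(f+e)).
Magnification m = dᵢ/dₒ = (f+e)·(1/f − 1/(f+e)) = e/f = 45/78.4 ≈ 0.5740.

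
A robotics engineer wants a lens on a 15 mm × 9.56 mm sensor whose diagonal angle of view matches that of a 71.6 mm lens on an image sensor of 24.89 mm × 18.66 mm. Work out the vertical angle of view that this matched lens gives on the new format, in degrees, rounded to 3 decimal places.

Sensor diagonal = √(24.89² + 18.66²) = √967.7077 ≈ 31.1080 mm.
Sensor diagonal = √(15² + 9.56²) = √316.3936 ≈ 17.7875 mm.
Equal diagonal AOV ⇒ f₂ = f₁ · 17.7875/31.1080 = 71.6 × 0.57180 ≈ 40.9407 mm.
Vertical AOV on the new format = 2·arctan(9.56 / (2 × 40.9407)) = 2·arctan(0.11675) ≈ 13.3188°.

13.319°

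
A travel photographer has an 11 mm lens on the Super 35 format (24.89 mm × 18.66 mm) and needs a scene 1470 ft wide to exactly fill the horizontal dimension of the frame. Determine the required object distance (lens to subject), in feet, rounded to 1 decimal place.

W: 1470 ft × 304.8 mm/ft = 448055.99 mm.
Magnification m = w/W = dᵢ/dₒ; combined with 1/f = 1/dₒ + 1/dᵢ this gives dₒ = f·(1 + W/w).
dₒ = 11 mm × (1 + 448056/24.89) = 11 × 18002.4458 ≈ 198026.904 mm = 198026.904/304.8 ft = 649.695 ft.

649.7 ft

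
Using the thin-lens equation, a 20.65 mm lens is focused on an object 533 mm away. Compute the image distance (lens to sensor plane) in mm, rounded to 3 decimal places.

1/dᵢ = 1/f − 1/dₒ = 1/20.65 − 1/533 = 0.0465500 mm⁻¹.
dᵢ = 1/0.0465500 ≈ 21.4823 mm.

21.482 mm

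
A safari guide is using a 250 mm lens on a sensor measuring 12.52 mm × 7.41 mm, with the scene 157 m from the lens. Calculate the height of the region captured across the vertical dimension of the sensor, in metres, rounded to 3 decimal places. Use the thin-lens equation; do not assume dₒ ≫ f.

dₒ: 157 m = 157000 mm.
Similar triangles through the lens centre give W/dₒ = h/dᵢ; with 1/f = 1/dₒ + 1/dᵢ this gives W = h·(dₒ − f)/f.
W = 7.41 mm × (157000 − 250) / 250 = 7.41 × 627.0000 ≈ 4646.070 mm = 4.64607 m.

4.646 m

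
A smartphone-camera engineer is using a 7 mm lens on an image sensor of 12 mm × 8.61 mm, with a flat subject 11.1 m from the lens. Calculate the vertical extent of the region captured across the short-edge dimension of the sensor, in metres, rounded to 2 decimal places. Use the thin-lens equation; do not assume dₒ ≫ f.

13.64 m

dₒ: 11.1 m = 11100 mm.
Similar triangles through the lens centre give W/dₒ = h/dᵢ; with 1/f = 1/dₒ + 1/dᵢ this gives W = h·(dₒ − f)/f.
W = 8.61 mm × (11100 − 7) / 7 = 8.61 × 1584.7143 ≈ 13644.390 mm = 13.6444 m.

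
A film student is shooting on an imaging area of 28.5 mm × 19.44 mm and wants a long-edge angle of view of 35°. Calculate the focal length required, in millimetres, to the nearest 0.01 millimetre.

45.20 mm

From α = 2·arctan(w/2f) we get f = w / (2·tan(α/2)).
With w = 28.5 mm and α/2 = 17.5°, tan(α/2) ≈ 0.31530, so f ≈ 28.5 / 0.63060 ≈ 45.1952 mm.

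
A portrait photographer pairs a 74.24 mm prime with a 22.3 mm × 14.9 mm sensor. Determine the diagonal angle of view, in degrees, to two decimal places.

Sensor diagonal = √(22.3² + 14.9²) = √719.3000 ≈ 26.8198 mm.
Angle of view α = 2·arctan(d/2f) with d = 26.8198 mm and f = 74.24 mm.
d/2f = 0.18063; arctan(0.18063) ≈ 10.2389°, so α ≈ 20.4777°.

20.48°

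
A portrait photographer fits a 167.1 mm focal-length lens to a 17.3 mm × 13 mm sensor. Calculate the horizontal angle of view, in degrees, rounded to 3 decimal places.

Angle of view α = 2·arctan(w/2f) with w = 17.3 mm and f = 167.1 mm.
w/2f = 0.05177; arctan(0.05177) ≈ 2.9633°, so α ≈ 5.9266°.

5.927°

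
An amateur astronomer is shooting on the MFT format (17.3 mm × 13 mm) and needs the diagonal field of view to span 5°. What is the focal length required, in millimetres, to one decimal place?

247.8 mm

Sensor diagonal = √(17.3² + 13²) = √468.2900 ≈ 21.6400 mm.
From α = 2·arctan(d/2f) we get f = d / (2·tan(α/2)).
With d = 21.6400 mm and α/2 = 2.5°, tan(α/2) ≈ 0.04366, so f ≈ 21.6400 / 0.08732 ≈ 247.8188 mm.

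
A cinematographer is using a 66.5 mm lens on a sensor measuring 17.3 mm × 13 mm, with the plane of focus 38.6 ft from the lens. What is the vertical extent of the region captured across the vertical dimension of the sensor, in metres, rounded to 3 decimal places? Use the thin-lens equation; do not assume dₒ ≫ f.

2.287 m

dₒ: 38.6 ft × 304.8 mm/ft = 11765.28 mm.
Similar triangles through the lens centre give W/dₒ = h/dᵢ; with 1/f = 1/dₒ + 1/dᵢ this gives W = h·(dₒ − f)/f.
W = 13 mm × (11765.3 − 66.5) / 66.5 = 13 × 175.9215 ≈ 2286.979 mm = 2.28698 m.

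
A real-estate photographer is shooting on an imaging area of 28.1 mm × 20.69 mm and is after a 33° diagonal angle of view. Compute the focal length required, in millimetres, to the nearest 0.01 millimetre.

58.90 mm

Sensor diagonal = √(28.1² + 20.69²) = √1217.6861 ≈ 34.8954 mm.
From α = 2·arctan(d/2f) we get f = d / (2·tan(α/2)).
With d = 34.8954 mm and α/2 = 16.5°, tan(α/2) ≈ 0.29621, so f ≈ 34.8954 / 0.59243 ≈ 58.9024 mm.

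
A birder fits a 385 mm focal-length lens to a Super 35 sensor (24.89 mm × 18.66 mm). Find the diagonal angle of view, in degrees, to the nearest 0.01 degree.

4.63°

Sensor diagonal = √(24.89² + 18.66²) = √967.7077 ≈ 31.1080 mm.
Angle of view α = 2·arctan(d/2f) with d = 31.1080 mm and f = 385 mm.
d/2f = 0.04040; arctan(0.04040) ≈ 2.3135°, so α ≈ 4.6270°.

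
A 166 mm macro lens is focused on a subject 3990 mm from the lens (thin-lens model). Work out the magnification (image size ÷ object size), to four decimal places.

Thin lens: 1/f = 1/dₒ + 1/dᵢ → 1/dᵢ = 1/166 − 1/3990 = 0.0057735 mm⁻¹, so dᵢ ≈ 173.2061 mm.
Magnification m = dᵢ/dₒ = 173.2061/3990 ≈ 0.04341.

0.0434×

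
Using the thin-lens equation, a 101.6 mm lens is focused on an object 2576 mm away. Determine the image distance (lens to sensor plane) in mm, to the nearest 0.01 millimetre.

1/dᵢ = 1/f − 1/dₒ = 1/101.6 − 1/2576 = 0.0094543 mm⁻¹.
dᵢ = 1/0.0094543 ≈ 105.7717 mm.

105.77 mm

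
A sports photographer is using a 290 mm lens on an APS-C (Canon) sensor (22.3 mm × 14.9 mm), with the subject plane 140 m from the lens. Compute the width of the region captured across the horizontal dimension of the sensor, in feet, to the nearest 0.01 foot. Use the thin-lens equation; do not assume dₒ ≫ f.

dₒ: 140 m = 140000 mm.
Similar triangles through the lens centre give W/dₒ = w/dᵢ; with 1/f = 1/dₒ + 1/dᵢ this gives W = w·(dₒ − f)/f.
W = 22.3 mm × (140000 − 290) / 290 = 22.3 × 481.7586 ≈ 10743.217 mm = 10743.217/304.8 ft = 35.2468 ft.

35.25 ft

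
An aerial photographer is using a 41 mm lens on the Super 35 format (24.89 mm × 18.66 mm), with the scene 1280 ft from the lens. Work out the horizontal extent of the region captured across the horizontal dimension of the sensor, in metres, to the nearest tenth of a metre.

dₒ: 1280 ft × 304.8 mm/ft = 390143.99 mm.
Similar triangles through the lens centre give W/dₒ = w/dᵢ; with 1/f = 1/dₒ + 1/dᵢ this gives W = w·(dₒ − f)/f.
W = 24.89 mm × (390144 − 41) / 41 = 24.89 × 9514.7070 ≈ 236821.058 mm = 236.821 m.

236.8 m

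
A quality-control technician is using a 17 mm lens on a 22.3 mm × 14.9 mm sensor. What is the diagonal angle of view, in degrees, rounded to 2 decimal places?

76.53°

Sensor diagonal = √(22.3² + 14.9²) = √719.3000 ≈ 26.8198 mm.
Angle of view α = 2·arctan(d/2f) with d = 26.8198 mm and f = 17 mm.
d/2f = 0.78882; arctan(0.78882) ≈ 38.2670°, so α ≈ 76.5339°.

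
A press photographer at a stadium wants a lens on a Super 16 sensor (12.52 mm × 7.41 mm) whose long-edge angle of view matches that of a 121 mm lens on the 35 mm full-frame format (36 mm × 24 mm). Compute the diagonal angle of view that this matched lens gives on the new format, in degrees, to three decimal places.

Equal long-edge AOV ⇒ f₂ = f₁ · 12.52/36 = 121 × 0.34778 ≈ 42.0811 mm.
Sensor diagonal = √(12.52² + 7.41²) = √211.6585 ≈ 14.5485 mm.
Diagonal AOV on the new format = 2·arctan(14.5485 / (2 × 42.0811)) = 2·arctan(0.17286) ≈ 19.6147°.

19.615°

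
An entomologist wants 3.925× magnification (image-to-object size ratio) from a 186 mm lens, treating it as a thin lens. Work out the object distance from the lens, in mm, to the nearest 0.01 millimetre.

233.39 mm

With m = dᵢ/dₒ and 1/f = 1/dₒ + 1/dᵢ, substituting dᵢ = m·dₒ gives 1/f = (1 + 1/m)/dₒ, hence dₒ = f·(1 + 1/m).
dₒ = 186 × (1 + 1/3.925) = 186 × 1.25478 ≈ 233.389 mm.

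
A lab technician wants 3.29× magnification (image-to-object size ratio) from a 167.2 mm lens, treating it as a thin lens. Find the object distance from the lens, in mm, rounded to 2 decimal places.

With m = dᵢ/dₒ and 1/f = 1/dₒ + 1/dᵢ, substituting dᵢ = m·dₒ gives 1/f = (1 + 1/m)/dₒ, hence dₒ = f·(1 + 1/m).
dₒ = 167.2 × (1 + 1/3.29) = 167.2 × 1.30395 ≈ 218.021 mm.

218.02 mm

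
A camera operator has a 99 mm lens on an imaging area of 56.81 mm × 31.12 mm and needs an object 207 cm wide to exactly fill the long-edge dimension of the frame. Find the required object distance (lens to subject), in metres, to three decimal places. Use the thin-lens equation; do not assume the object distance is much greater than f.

W: 207 cm = 2070 mm.
Magnification m = w/W = dᵢ/dₒ; combined with 1/f = 1/dₒ + 1/dᵢ this gives dₒ = f·(1 + W/w).
dₒ = 99 mm × (1 + 2070/56.81) = 99 × 37.4372 ≈ 3706.287 mm = 3.70629 m.

3.706 m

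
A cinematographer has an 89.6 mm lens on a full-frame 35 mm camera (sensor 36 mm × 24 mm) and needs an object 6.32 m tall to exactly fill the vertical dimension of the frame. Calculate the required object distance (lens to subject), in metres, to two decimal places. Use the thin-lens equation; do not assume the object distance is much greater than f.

23.68 m

W: 6.32 m = 6320 mm.
Magnification m = h/W = dᵢ/dₒ; combined with 1/f = 1/dₒ + 1/dᵢ this gives dₒ = f·(1 + W/h).
dₒ = 89.6 mm × (1 + 6320/24) = 89.6 × 264.3333 ≈ 23684.267 mm = 23.6843 m.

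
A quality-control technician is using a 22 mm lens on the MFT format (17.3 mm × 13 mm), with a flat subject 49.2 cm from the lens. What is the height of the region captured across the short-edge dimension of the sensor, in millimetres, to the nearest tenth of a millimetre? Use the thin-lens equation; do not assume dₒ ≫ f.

277.7 mm

dₒ: 49.2 cm = 492 mm.
Similar triangles through the lens centre give W/dₒ = h/dᵢ; with 1/f = 1/dₒ + 1/dᵢ this gives W = h·(dₒ − f)/f.
W = 13 mm × (492 − 22) / 22 = 13 × 21.3636 ≈ 277.727 mm.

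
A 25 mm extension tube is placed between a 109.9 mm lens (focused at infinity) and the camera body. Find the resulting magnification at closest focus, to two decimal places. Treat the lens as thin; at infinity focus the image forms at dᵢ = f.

0.23×

The tube moves the image plane from f to f + e, so dᵢ = 109.9 + 25 = 134.9 mm. Focus is achieved when 1/f = 1/dₒ + 1/dᵢ, giving dₒ = 1/(1/f − 1/(f+e)).
Magnification m = dᵢ/dₒ = (f+e)·(1/f − 1/(f+e)) = e/f = 25/109.9 ≈ 0.2275.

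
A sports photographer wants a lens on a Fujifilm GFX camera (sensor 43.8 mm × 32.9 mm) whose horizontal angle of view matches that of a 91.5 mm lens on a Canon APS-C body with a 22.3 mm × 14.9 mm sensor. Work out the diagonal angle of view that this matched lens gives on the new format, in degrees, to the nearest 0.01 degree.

Equal horizontal AOV ⇒ f₂ = f₁ · 43.8/22.3 = 91.5 × 1.96413 ≈ 179.7175 mm.
Sensor diagonal = √(43.8² + 32.9²) = √3000.8500 ≈ 54.7800 mm.
Diagonal AOV on the new format = 2·arctan(54.7800 / (2 × 179.7175)) = 2·arctan(0.15241) ≈ 17.3311°.

17.33°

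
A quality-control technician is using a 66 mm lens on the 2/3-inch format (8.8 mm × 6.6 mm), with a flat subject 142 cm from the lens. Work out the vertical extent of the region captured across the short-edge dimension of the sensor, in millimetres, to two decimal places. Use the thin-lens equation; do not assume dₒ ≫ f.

dₒ: 142 cm = 1420 mm.
Similar triangles through the lens centre give W/dₒ = h/dᵢ; with 1/f = 1/dₒ + 1/dᵢ this gives W = h·(dₒ − f)/f.
W = 6.6 mm × (1420 − 66) / 66 = 6.6 × 20.5152 ≈ 135.400 mm.

135.40 mm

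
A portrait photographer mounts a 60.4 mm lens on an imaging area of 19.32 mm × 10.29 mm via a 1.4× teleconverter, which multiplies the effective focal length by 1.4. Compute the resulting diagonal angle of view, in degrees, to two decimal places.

14.75°

Effective focal length f = 60.4 × 1.4 = 84.56 mm.
Sensor diagonal = √(19.32² + 10.29²) = √479.1465 ≈ 21.8894 mm.
α = 2·arctan(21.889 / (2 × 84.56)) = 2·arctan(0.12943) ≈ 14.7497°.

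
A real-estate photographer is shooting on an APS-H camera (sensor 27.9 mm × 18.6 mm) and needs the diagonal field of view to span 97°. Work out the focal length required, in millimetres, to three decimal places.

Sensor diagonal = √(27.9² + 18.6²) = √1124.3700 ≈ 33.5316 mm.
From α = 2·arctan(d/2f) we get f = d / (2·tan(α/2)).
With d = 33.5316 mm and α/2 = 48.5°, tan(α/2) ≈ 1.13029, so f ≈ 33.5316 / 2.26059 ≈ 14.8331 mm.

14.833 mm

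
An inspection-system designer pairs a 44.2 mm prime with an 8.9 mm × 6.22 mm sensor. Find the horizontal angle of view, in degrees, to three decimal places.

Angle of view α = 2·arctan(w/2f) with w = 8.9 mm and f = 44.2 mm.
w/2f = 0.10068; arctan(0.10068) ≈ 5.7491°, so α ≈ 11.4982°.

11.498°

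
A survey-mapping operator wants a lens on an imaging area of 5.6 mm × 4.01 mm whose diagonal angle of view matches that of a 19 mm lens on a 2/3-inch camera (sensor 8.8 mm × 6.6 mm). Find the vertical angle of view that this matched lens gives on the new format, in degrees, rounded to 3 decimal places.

Sensor diagonal = √(8.8² + 6.6²) = √121.0000 ≈ 11.0000 mm.
Sensor diagonal = √(5.6² + 4.01²) = √47.4401 ≈ 6.8877 mm.
Equal diagonal AOV ⇒ f₂ = f₁ · 6.8877/11.0000 = 19 × 0.62615 ≈ 11.8969 mm.
Vertical AOV on the new format = 2·arctan(4.01 / (2 × 11.8969)) = 2·arctan(0.16853) ≈ 19.1325°.

19.132°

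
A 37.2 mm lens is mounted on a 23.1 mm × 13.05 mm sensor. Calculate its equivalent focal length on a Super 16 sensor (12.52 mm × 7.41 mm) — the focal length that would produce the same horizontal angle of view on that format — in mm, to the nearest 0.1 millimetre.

Equal angle of view means equal width/f ratio, so f₂ = f₁ · (width₂/width₁) = 37.2 × 12.52/23.1.
f₂ = 37.2 × 0.54199 ≈ 20.162 mm.

20.2 mm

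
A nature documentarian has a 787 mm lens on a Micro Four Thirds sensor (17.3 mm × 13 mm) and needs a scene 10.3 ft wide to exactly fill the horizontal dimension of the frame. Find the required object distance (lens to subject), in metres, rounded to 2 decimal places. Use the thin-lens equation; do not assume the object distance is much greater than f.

143.60 m

W: 10.3 ft × 304.8 mm/ft = 3139.44 mm.
Magnification m = w/W = dᵢ/dₒ; combined with 1/f = 1/dₒ + 1/dᵢ this gives dₒ = f·(1 + W/w).
dₒ = 787 mm × (1 + 3139.44/17.3) = 787 × 182.4705 ≈ 143604.295 mm = 143.604 m.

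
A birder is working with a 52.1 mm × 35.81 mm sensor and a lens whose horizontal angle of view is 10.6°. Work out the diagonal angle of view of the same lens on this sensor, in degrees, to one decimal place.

From the horizontal AOV: f = 52.1 / (2·tan(5.3°)) = 52.1 / 0.18553 ≈ 280.8105 mm.
Sensor diagonal = √(52.1² + 35.81²) = √3996.7661 ≈ 63.2200 mm.
Diagonal AOV = 2·arctan(63.2200 / (2 × 280.8105)) = 2·arctan(0.11257) ≈ 12.8452°.

12.8°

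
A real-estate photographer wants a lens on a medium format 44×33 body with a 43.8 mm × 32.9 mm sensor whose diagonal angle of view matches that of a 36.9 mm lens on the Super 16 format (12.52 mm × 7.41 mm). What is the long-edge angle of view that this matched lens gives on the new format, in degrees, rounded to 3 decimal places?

17.915°

Sensor diagonal = √(12.52² + 7.41²) = √211.6585 ≈ 14.5485 mm.
Sensor diagonal = √(43.8² + 32.9²) = √3000.8500 ≈ 54.7800 mm.
Equal diagonal AOV ⇒ f₂ = f₁ · 54.7800/14.5485 = 36.9 × 3.76534 ≈ 138.9411 mm.
Long-edge AOV on the new format = 2·arctan(43.8 / (2 × 138.9411)) = 2·arctan(0.15762) ≈ 17.9146°.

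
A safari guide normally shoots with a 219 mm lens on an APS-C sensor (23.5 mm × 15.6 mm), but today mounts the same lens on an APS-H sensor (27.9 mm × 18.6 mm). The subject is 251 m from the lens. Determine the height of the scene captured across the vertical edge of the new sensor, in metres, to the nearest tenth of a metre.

21.3 m

The focal length stays 219 mm; the relevant sensor dimension is now h = 18.6 mm. Object distance dₒ = 251 m = 251000 mm.
Thin-lens field height W = h·(dₒ − f)/f = 18.6 × (251000 − 219)/219 ≈ 21299.208 mm = 21.2992 m.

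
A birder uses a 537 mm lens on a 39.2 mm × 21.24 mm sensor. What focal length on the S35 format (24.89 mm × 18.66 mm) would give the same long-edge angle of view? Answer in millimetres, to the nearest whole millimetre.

341 mm

Equal angle of view means equal width/f ratio, so f₂ = f₁ · (width₂/width₁) = 537 × 24.89/39.2.
f₂ = 537 × 0.63495 ≈ 340.968 mm.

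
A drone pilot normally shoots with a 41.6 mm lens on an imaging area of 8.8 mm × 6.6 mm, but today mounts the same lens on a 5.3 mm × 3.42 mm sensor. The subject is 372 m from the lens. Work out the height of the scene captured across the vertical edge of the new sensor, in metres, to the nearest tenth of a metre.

The focal length stays 41.6 mm; the relevant sensor dimension is now h = 3.42 mm. Object distance dₒ = 372 m = 372000 mm.
Thin-lens field height W = h·(dₒ − f)/f = 3.42 × (372000 − 41.6)/41.6 ≈ 30579.272 mm = 30.5793 m.

30.6 m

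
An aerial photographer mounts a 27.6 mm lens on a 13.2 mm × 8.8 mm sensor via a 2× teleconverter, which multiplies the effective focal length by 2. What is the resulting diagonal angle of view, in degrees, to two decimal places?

Effective focal length f = 27.6 × 2 = 55.2 mm.
Sensor diagonal = √(13.2² + 8.8²) = √251.6800 ≈ 15.8644 mm.
α = 2·arctan(15.864 / (2 × 55.2)) = 2·arctan(0.14370) ≈ 16.3548°.

16.35°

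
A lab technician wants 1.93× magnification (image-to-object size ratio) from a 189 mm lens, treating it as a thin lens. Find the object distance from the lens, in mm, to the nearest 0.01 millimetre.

286.93 mm

With m = dᵢ/dₒ and 1/f = 1/dₒ + 1/dᵢ, substituting dᵢ = m·dₒ gives 1/f = (1 + 1/m)/dₒ, hence dₒ = f·(1 + 1/m).
dₒ = 189 × (1 + 1/1.93) = 189 × 1.51813 ≈ 286.927 mm.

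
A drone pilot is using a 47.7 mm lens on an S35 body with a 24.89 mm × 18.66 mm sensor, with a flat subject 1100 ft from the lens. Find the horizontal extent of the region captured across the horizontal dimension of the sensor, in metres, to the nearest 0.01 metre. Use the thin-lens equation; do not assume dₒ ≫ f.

dₒ: 1100 ft × 304.8 mm/ft = 335279.99 mm.
Similar triangles through the lens centre give W/dₒ = w/dᵢ; with 1/f = 1/dₒ + 1/dᵢ this gives W = w·(dₒ − f)/f.
W = 24.89 mm × (335280 − 47.7) / 47.7 = 24.89 × 7027.9306 ≈ 174925.192 mm = 174.925 m.

174.93 m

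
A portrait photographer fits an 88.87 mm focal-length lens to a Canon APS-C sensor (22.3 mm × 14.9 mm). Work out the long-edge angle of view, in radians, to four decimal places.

Angle of view α = 2·arctan(w/2f) with w = 22.3 mm and f = 88.87 mm.
w/2f = 0.12546; arctan(0.12546) ≈ 0.1248 rad, so α ≈ 0.2496 rad.

0.2496 rad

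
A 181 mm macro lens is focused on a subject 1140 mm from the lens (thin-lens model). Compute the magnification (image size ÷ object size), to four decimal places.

Thin lens: 1/f = 1/dₒ + 1/dᵢ → 1/dᵢ = 1/181 − 1/1140 = 0.0046477 mm⁻¹, so dᵢ ≈ 215.1616 mm.
Magnification m = dᵢ/dₒ = 215.1616/1140 ≈ 0.18874.

0.1887×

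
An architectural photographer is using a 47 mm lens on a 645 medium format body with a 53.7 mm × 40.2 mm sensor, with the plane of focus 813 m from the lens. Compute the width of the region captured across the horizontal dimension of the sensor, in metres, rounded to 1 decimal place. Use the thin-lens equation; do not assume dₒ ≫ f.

dₒ: 813 m = 813000 mm.
Similar triangles through the lens centre give W/dₒ = w/dᵢ; with 1/f = 1/dₒ + 1/dᵢ this gives W = w·(dₒ − f)/f.
W = 53.7 mm × (813000 − 47) / 47 = 53.7 × 17296.8723 ≈ 928842.045 mm = 928.842 m.

928.8 m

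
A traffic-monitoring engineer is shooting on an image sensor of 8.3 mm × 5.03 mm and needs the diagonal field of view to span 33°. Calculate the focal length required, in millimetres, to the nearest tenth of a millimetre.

16.4 mm

Sensor diagonal = √(8.3² + 5.03²) = √94.1909 ≈ 9.7052 mm.
From α = 2·arctan(d/2f) we get f = d / (2·tan(α/2)).
With d = 9.7052 mm and α/2 = 16.5°, tan(α/2) ≈ 0.29621, so f ≈ 9.7052 / 0.59243 ≈ 16.3821 mm.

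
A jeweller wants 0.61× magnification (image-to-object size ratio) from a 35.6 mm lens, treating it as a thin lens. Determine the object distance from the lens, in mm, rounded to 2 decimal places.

93.96 mm

With m = dᵢ/dₒ and 1/f = 1/dₒ + 1/dᵢ, substituting dᵢ = m·dₒ gives 1/f = (1 + 1/m)/dₒ, hence dₒ = f·(1 + 1/m).
dₒ = 35.6 × (1 + 1/0.61) = 35.6 × 2.63934 ≈ 93.961 mm.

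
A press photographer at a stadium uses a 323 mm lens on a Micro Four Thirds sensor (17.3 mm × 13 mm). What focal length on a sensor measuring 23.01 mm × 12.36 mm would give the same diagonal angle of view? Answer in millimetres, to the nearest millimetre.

Sensor diagonal = √(17.3² + 13²) = √468.2900 ≈ 21.6400 mm.
Sensor diagonal = √(23.01² + 12.36²) = √682.2297 ≈ 26.1195 mm.
Equal angle of view means equal diagonal/f ratio, so f₂ = f₁ · (diagonal₂/diagonal₁) = 323 × 26.1195/21.6400.
f₂ = 323 × 1.20700 ≈ 389.862 mm.

390 mm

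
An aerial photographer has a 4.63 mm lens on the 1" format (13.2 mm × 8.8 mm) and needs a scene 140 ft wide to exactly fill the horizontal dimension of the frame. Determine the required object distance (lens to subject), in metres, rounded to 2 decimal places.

14.97 m

W: 140 ft × 304.8 mm/ft = 42672.00 mm.
Magnification m = w/W = dᵢ/dₒ; combined with 1/f = 1/dₒ + 1/dᵢ this gives dₒ = f·(1 + W/w).
dₒ = 4.63 mm × (1 + 42672/13.2) = 4.63 × 3233.7272 ≈ 14972.157 mm = 14.9722 m.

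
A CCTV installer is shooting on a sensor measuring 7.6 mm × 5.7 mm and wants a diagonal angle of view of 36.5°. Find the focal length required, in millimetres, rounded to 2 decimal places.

Sensor diagonal = √(7.6² + 5.7²) = √90.2500 ≈ 9.5000 mm.
From α = 2·arctan(d/2f) we get f = d / (2·tan(α/2)).
With d = 9.5000 mm and α/2 = 18.25°, tan(α/2) ≈ 0.32975, so f ≈ 9.5000 / 0.65950 ≈ 14.4048 mm.

14.40 mm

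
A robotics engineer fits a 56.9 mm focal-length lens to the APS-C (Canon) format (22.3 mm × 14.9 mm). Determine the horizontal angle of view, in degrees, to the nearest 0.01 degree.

22.17°

Angle of view α = 2·arctan(w/2f) with w = 22.3 mm and f = 56.9 mm.
w/2f = 0.19596; arctan(0.19596) ≈ 11.0871°, so α ≈ 22.1741°.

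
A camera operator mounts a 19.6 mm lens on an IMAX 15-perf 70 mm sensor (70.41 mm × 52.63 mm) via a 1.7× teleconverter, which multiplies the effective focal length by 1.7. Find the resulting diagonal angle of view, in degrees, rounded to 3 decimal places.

Effective focal length f = 19.6 × 1.7 = 33.32 mm.
Sensor diagonal = √(70.41² + 52.63²) = √7727.4850 ≈ 87.9061 mm.
α = 2·arctan(87.906 / (2 × 33.32)) = 2·arctan(1.31912) ≈ 105.6698°.

105.670°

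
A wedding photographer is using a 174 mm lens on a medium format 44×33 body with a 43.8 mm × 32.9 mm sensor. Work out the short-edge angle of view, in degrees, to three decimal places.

10.801°

Angle of view α = 2·arctan(h/2f) with h = 32.9 mm and f = 174 mm.
h/2f = 0.09454; arctan(0.09454) ≈ 5.4007°, so α ≈ 10.8014°.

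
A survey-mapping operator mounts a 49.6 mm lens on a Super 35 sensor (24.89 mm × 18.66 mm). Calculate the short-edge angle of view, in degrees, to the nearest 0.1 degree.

Angle of view α = 2·arctan(h/2f) with h = 18.66 mm and f = 49.6 mm.
h/2f = 0.18810; arctan(0.18810) ≈ 10.6531°, so α ≈ 21.3063°.

21.3°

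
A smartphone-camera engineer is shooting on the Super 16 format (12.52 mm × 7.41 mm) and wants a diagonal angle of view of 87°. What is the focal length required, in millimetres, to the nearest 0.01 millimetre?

7.67 mm

Sensor diagonal = √(12.52² + 7.41²) = √211.6585 ≈ 14.5485 mm.
From α = 2·arctan(d/2f) we get f = d / (2·tan(α/2)).
With d = 14.5485 mm and α/2 = 43.5°, tan(α/2) ≈ 0.94896, so f ≈ 14.5485 / 1.89793 ≈ 7.6655 mm.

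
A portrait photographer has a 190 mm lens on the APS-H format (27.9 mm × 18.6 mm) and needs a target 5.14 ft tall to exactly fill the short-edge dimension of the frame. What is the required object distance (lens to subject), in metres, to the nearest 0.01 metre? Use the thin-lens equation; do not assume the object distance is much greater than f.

W: 5.14 ft × 304.8 mm/ft = 1566.67 mm.
Magnification m = h/W = dᵢ/dₒ; combined with 1/f = 1/dₒ + 1/dᵢ this gives dₒ = f·(1 + W/h).
dₒ = 190 mm × (1 + 1566.67/18.6) = 190 × 85.2297 ≈ 16193.638 mm = 16.1936 m.

16.19 m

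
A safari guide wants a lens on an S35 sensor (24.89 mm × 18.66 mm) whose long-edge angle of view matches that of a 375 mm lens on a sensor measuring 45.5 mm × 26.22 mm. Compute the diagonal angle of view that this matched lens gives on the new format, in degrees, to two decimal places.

8.67°

Equal long-edge AOV ⇒ f₂ = f₁ · 24.89/45.5 = 375 × 0.54703 ≈ 205.1374 mm.
Sensor diagonal = √(24.89² + 18.66²) = √967.7077 ≈ 31.1080 mm.
Diagonal AOV on the new format = 2·arctan(31.1080 / (2 × 205.1374)) = 2·arctan(0.07582) ≈ 8.6720°.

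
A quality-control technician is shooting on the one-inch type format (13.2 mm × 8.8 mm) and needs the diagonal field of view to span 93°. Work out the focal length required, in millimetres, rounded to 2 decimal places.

Sensor diagonal = √(13.2² + 8.8²) = √251.6800 ≈ 15.8644 mm.
From α = 2·arctan(d/2f) we get f = d / (2·tan(α/2)).
With d = 15.8644 mm and α/2 = 46.5°, tan(α/2) ≈ 1.05378, so f ≈ 15.8644 / 2.10756 ≈ 7.5274 mm.

7.53 mm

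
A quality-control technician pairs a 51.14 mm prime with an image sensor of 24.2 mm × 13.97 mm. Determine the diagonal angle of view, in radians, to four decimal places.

Sensor diagonal = √(24.2² + 13.97²) = √780.8009 ≈ 27.9428 mm.
Angle of view α = 2·arctan(d/2f) with d = 27.9428 mm and f = 51.14 mm.
d/2f = 0.27320; arctan(0.27320) ≈ 0.2667 rad, so α ≈ 0.5334 rad.

0.5334 rad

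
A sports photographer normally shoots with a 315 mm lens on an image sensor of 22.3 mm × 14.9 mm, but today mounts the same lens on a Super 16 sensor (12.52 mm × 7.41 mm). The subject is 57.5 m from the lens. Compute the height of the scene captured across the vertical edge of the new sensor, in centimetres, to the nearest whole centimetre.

The focal length stays 315 mm; the relevant sensor dimension is now h = 7.41 mm. Object distance dₒ = 57.5 m = 57500 mm.
Thin-lens field height W = h·(dₒ − f)/f = 7.41 × (57500 − 315)/315 ≈ 1345.209 mm = 134.521 cm.

135 cm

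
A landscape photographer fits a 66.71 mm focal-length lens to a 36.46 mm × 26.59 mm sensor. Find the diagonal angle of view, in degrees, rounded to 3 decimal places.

Sensor diagonal = √(36.46² + 26.59²) = √2036.3597 ≈ 45.1260 mm.
Angle of view α = 2·arctan(d/2f) with d = 45.1260 mm and f = 66.71 mm.
d/2f = 0.33823; arctan(0.33823) ≈ 18.6868°, so α ≈ 37.3737°.

37.374°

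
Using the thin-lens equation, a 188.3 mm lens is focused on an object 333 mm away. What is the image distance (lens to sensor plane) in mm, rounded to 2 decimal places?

1/dᵢ = 1/f − 1/dₒ = 1/188.3 − 1/333 = 0.0023077 mm⁻¹.
dᵢ = 1/0.0023077 ≈ 433.3372 mm.

433.34 mm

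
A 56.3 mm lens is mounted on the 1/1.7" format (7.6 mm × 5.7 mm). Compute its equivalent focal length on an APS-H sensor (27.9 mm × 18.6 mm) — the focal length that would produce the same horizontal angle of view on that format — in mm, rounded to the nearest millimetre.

207 mm

Equal angle of view means equal width/f ratio, so f₂ = f₁ · (width₂/width₁) = 56.3 × 27.9/7.6.
f₂ = 56.3 × 3.67105 ≈ 206.680 mm.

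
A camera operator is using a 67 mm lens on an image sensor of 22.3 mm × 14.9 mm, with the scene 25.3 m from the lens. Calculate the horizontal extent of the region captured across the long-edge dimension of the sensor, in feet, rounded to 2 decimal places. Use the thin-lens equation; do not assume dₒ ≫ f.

27.55 ft

dₒ: 25.3 m = 25300 mm.
Similar triangles through the lens centre give W/dₒ = w/dᵢ; with 1/f = 1/dₒ + 1/dᵢ this gives W = w·(dₒ − f)/f.
W = 22.3 mm × (25300 − 67) / 67 = 22.3 × 376.6119 ≈ 8398.446 mm = 8398.446/304.8 ft = 27.554 ft.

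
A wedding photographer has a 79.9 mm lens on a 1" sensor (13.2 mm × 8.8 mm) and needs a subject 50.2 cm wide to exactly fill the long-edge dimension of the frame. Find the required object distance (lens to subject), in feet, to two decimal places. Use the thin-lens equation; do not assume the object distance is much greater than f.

10.23 ft

W: 50.2 cm = 502 mm.
Magnification m = w/W = dᵢ/dₒ; combined with 1/f = 1/dₒ + 1/dᵢ this gives dₒ = f·(1 + W/w).
dₒ = 79.9 mm × (1 + 502/13.2) = 79.9 × 39.0303 ≈ 3118.521 mm = 3118.521/304.8 ft = 10.2314 ft.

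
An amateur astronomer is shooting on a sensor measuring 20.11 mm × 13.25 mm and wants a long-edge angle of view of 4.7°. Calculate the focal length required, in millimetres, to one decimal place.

From α = 2·arctan(w/2f) we get f = w / (2·tan(α/2)).
With w = 20.11 mm and α/2 = 2.35°, tan(α/2) ≈ 0.04104, so f ≈ 20.11 / 0.08208 ≈ 245.0153 mm.

245.0 mm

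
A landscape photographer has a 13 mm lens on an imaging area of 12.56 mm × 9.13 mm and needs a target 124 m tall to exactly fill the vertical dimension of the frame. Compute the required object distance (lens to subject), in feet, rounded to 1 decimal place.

579.3 ft

W: 124 m = 124000 mm.
Magnification m = h/W = dᵢ/dₒ; combined with 1/f = 1/dₒ + 1/dᵢ this gives dₒ = f·(1 + W/h).
dₒ = 13 mm × (1 + 124000/9.13) = 13 × 13582.5991 ≈ 176573.789 mm = 176573.789/304.8 ft = 579.31 ft.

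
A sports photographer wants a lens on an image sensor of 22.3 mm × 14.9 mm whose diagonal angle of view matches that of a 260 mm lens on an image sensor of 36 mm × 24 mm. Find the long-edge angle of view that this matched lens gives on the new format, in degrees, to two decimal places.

Sensor diagonal = √(36² + 24²) = √1872.0000 ≈ 43.2666 mm.
Sensor diagonal = √(22.3² + 14.9²) = √719.3000 ≈ 26.8198 mm.
Equal diagonal AOV ⇒ f₂ = f₁ · 26.8198/43.2666 = 260 × 0.61987 ≈ 161.1668 mm.
Long-edge AOV on the new format = 2·arctan(22.3 / (2 × 161.1668)) = 2·arctan(0.06918) ≈ 7.9152°.

7.92°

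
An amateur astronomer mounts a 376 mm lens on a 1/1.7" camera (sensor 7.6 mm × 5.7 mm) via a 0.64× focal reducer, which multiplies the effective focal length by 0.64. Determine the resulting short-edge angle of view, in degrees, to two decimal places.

1.36°

Effective focal length f = 376 × 0.64 = 240.64 mm.
α = 2·arctan(5.7 / (2 × 240.64)) = 2·arctan(0.01184) ≈ 1.3571°.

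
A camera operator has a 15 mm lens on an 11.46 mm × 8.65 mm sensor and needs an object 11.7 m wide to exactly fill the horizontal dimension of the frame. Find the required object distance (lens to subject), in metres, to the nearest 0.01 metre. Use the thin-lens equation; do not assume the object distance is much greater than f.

15.33 m

W: 11.7 m = 11700 mm.
Magnification m = w/W = dᵢ/dₒ; combined with 1/f = 1/dₒ + 1/dᵢ this gives dₒ = f·(1 + W/w).
dₒ = 15 mm × (1 + 11700/11.46) = 15 × 1021.9424 ≈ 15329.136 mm = 15.3291 m.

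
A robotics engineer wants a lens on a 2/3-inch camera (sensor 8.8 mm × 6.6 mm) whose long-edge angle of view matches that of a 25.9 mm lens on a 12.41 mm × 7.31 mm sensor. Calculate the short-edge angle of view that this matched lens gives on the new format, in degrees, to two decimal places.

Equal long-edge AOV ⇒ f₂ = f₁ · 8.8/12.41 = 25.9 × 0.70911 ≈ 18.3658 mm.
Short-edge AOV on the new format = 2·arctan(6.6 / (2 × 18.3658)) = 2·arctan(0.17968) ≈ 20.3726°.

20.37°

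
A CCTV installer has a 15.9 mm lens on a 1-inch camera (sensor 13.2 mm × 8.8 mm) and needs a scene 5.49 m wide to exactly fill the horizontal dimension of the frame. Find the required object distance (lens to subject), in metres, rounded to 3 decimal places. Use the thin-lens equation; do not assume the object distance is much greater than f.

6.629 m

W: 5.49 m = 5490 mm.
Magnification m = w/W = dᵢ/dₒ; combined with 1/f = 1/dₒ + 1/dᵢ this gives dₒ = f·(1 + W/w).
dₒ = 15.9 mm × (1 + 5490/13.2) = 15.9 × 416.9091 ≈ 6628.855 mm = 6.62885 m.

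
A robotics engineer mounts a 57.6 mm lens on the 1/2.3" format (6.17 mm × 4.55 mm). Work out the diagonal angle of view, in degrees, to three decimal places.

7.615°

Sensor diagonal = √(6.17² + 4.55²) = √58.7714 ≈ 7.6663 mm.
Angle of view α = 2·arctan(d/2f) with d = 7.6663 mm and f = 57.6 mm.
d/2f = 0.06655; arctan(0.06655) ≈ 3.8073°, so α ≈ 7.6145°.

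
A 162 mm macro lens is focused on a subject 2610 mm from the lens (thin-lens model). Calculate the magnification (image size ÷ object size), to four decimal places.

Thin lens: 1/f = 1/dₒ + 1/dᵢ → 1/dᵢ = 1/162 − 1/2610 = 0.0057897 mm⁻¹, so dᵢ ≈ 172.7206 mm.
Magnification m = dᵢ/dₒ = 172.7206/2610 ≈ 0.06618.

0.0662×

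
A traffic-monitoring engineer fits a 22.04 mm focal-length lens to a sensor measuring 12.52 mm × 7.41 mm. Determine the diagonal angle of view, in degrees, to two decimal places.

36.53°

Sensor diagonal = √(12.52² + 7.41²) = √211.6585 ≈ 14.5485 mm.
Angle of view α = 2·arctan(d/2f) with d = 14.5485 mm and f = 22.04 mm.
d/2f = 0.33005; arctan(0.33005) ≈ 18.2653°, so α ≈ 36.5307°.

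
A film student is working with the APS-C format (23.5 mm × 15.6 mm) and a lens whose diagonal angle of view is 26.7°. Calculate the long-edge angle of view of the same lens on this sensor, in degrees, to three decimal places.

22.368°

Sensor diagonal = √(23.5² + 15.6²) = √795.6100 ≈ 28.2066 mm.
From the diagonal AOV: f = 28.2066 / (2·tan(13.35°)) = 28.2066 / 0.47462 ≈ 59.4294 mm.
Long-edge AOV = 2·arctan(23.5 / (2 × 59.4294)) = 2·arctan(0.19771) ≈ 22.3678°.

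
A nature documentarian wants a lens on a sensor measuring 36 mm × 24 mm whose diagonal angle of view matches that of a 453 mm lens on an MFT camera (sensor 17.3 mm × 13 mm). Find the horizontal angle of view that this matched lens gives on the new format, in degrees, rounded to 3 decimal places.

2.277°

Sensor diagonal = √(17.3² + 13²) = √468.2900 ≈ 21.6400 mm.
Sensor diagonal = √(36² + 24²) = √1872.0000 ≈ 43.2666 mm.
Equal diagonal AOV ⇒ f₂ = f₁ · 43.2666/21.6400 = 453 × 1.99938 ≈ 905.7194 mm.
Horizontal AOV on the new format = 2·arctan(36 / (2 × 905.7194)) = 2·arctan(0.01987) ≈ 2.2771°.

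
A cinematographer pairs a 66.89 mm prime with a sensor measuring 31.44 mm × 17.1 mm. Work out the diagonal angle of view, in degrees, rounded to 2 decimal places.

Sensor diagonal = √(31.44² + 17.1²) = √1280.8836 ≈ 35.7894 mm.
Angle of view α = 2·arctan(d/2f) with d = 35.7894 mm and f = 66.89 mm.
d/2f = 0.26752; arctan(0.26752) ≈ 14.9773°, so α ≈ 29.9546°.

29.95°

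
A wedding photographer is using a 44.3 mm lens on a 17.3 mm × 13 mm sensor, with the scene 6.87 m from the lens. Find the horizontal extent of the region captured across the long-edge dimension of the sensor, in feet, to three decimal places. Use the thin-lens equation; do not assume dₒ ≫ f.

dₒ: 6.87 m = 6870 mm.
Similar triangles through the lens centre give W/dₒ = w/dᵢ; with 1/f = 1/dₒ + 1/dᵢ this gives W = w·(dₒ − f)/f.
W = 17.3 mm × (6870 − 44.3) / 44.3 = 17.3 × 154.0790 ≈ 2665.567 mm = 2665.567/304.8 ft = 8.7453 ft.

8.745 ft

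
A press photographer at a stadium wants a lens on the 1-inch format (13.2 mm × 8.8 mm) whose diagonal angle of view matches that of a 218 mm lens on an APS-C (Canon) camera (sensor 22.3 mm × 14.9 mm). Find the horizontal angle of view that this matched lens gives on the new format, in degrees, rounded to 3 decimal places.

5.860°

Sensor diagonal = √(22.3² + 14.9²) = √719.3000 ≈ 26.8198 mm.
Sensor diagonal = √(13.2² + 8.8²) = √251.6800 ≈ 15.8644 mm.
Equal diagonal AOV ⇒ f₂ = f₁ · 15.8644/26.8198 = 218 × 0.59152 ≈ 128.9513 mm.
Horizontal AOV on the new format = 2·arctan(13.2 / (2 × 128.9513)) = 2·arctan(0.05118) ≈ 5.8599°.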